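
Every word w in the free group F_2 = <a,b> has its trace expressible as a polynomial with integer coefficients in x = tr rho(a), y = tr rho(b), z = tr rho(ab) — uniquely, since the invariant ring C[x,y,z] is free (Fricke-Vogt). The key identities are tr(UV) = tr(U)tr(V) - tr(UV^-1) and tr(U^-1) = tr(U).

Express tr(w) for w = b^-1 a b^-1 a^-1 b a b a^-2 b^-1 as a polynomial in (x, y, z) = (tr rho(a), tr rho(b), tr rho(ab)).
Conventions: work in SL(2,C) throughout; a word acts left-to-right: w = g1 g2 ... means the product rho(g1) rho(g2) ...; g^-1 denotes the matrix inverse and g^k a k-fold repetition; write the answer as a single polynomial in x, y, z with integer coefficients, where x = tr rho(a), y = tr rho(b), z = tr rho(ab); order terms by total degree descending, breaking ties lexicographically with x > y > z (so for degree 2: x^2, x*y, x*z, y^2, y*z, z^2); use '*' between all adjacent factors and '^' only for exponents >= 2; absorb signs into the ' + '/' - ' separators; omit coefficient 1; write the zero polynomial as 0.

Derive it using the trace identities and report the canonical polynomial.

trace(a^2) = trace(a) * trace(a) - trace(1)  (reduce the a square) = x^2 - 2
trace(b a^2) = trace(a) * trace(b a) - trace(b)  (reduce the a square) = x*z - y
trace(a^2 b a) = trace(a) * trace(b a^2) - trace(b a)  (reduce the a square) = x^2*z - x*y - z
trace(b a b a) = trace(b a) * trace(b a) - trace(1)  (split on b) = z^2 - 2
reduce: trace(b a b) = trace(b) * trace(a b) - trace(a)  (reduce the b square) = y*z - x
reduce: trace(a^2 b a b) = trace(a) * trace(b a b a) - trace(b a b)  (reduce the a square) = x*z^2 - y*z - x
so trace(b^-1 a^2 b a) = trace(a^2 b a) * trace(b) - trace(a^2 b a b)  (eliminate b^-1) = x^2*y*z - x*y^2 - x*z^2 + x
trace(a b a^-1 b^-1 a) = trace(b^-1 a^2 b) * trace(a) - trace(b^-1 a^2 b a)  (eliminate a^-1) = -x^2*y*z + x^3 + x*y^2 + x*z^2 - 3*x
so trace(a b^-1 a b a) = trace(a b a^2) * trace(b) - trace(a b a^2 b)  (eliminate b^-1) = x^2*y*z - x*y^2 - x*z^2 + x
trace(a^2 b a b a) = trace(a) * trace(a b a b a) - trace(a b a b)  (reduce the a square) = x^2*z^2 - x*y*z - x^2 - z^2 + 2
trace(b a b a b a) = trace(a b a b) * trace(a b) - trace(b a)  (split on a) = z^3 - 3*z
reduce: trace(b a b a b) = trace(b) * trace(a b a b) - trace(a b a)  (reduce the b square) = y*z^2 - x*z - y
trace(a^2 b a b a b) = trace(a) * trace(b a b a b a) - trace(b a b a b)  (reduce the a square) = x*z^3 - y*z^2 - 2*x*z + y
reduce: trace(a b a b a b^-1 a) = trace(a^2 b a b a) * trace(b) - trace(a^2 b a b a b)  (eliminate b^-1) = x^2*y*z^2 - x*y^2*z - x*z^3 - x^2*y + 2*x*z + y
trace(a b a b a b a b) = trace(a b) * trace(a b a b a b) - trace(a^-1 b^-1 a^-1 b^-1)  (split on a) = z^4 - 4*z^2 + 2
so trace(a b a b a b^-1 a b) = trace(a b a b a b a) * trace(b) - trace(a b a b a b a b)  (eliminate b^-1) = x*y*z^3 - y^2*z^2 - z^4 - 2*x*y*z + y^2 + 4*z^2 - 2
reduce: trace(b^-1 a b^-1 a b a b a) = trace(a b a b a b^-1 a) * trace(b) - trace(a b a b a b^-1 a b)  (eliminate b^-1) = x^2*y^2*z^2 - x*y^3*z - 2*x*y*z^3 - x^2*y^2 + y^2*z^2 + z^4 + 4*x*y*z - 4*z^2 + 2
so trace(b a b a^-1 b^-1 a b^-1 a) = trace(b^-1 a b^-1 a b a b) * trace(a) - trace(b^-1 a b^-1 a b a b a)  (eliminate a^-1) = -x^2*y^2*z^2 + x^3*y*z + x*y^3*z + 2*x*y*z^3 - x^2*z^2 - y^2*z^2 - z^4 - 4*x*y*z + x^2 + 4*z^2 - 2
trace(b^-1 a b^-1 a^-1 b a b a^-1) = trace(b a b a^-1 b^-1 a b^-1) * trace(a) - trace(b a b a^-1 b^-1 a b^-1 a)  (eliminate a^-1) = x^2*y^2*z^2 - 2*x^3*y*z - x*y^3*z - 2*x*y*z^3 + x^4 + x^2*y^2 + 2*x^2*z^2 + y^2*z^2 + z^4 + 4*x*y*z - 4*x^2 - 4*z^2 + 2
trace(a b^-1 a^-1 b a) = trace(b a^2 b^-1) * trace(a) - trace(b a^2 b^-1 a)  (eliminate a^-1) = -x^2*y*z + x^3 + x*y^2 + x*z^2 - 3*x
trace(b^-1 a b^-1 a^-1 b a b a^-2) = trace(b^-1 a b^-1 a^-1 b a b a^-1) * trace(a) - trace(b^-1 a b^-1 a^-1 b a b)  (eliminate a^-1) = x^3*y^2*z^2 - 2*x^4*y*z - x^2*y^3*z - 2*x^2*y*z^3 + x^5 + x^3*y^2 + 2*x^3*z^2 + x*y^2*z^2 + x*z^4 + 5*x^2*y*z - 5*x^3 - x*y^2 - 5*x*z^2 + 5*x
trace(a^-1 b a b a b) = trace(b a b a b) * trace(a) - trace(b a b a b a)  (eliminate a^-1) = x*y*z^2 - x^2*z - z^3 - x*y + 3*z
trace(b^-1 a^-1 b a b a) = trace(a^-1 b a b a) * trace(b) - trace(a^-1 b a b a b)  (eliminate b^-1) = -x*y*z^2 + x^2*z + y^2*z + z^3 - 3*z
reduce: trace(b^-1 a^-1 b a b a^-1) = trace(b^-1 a^-1 b a b) * trace(a) - trace(b^-1 a^-1 b a b a)  (eliminate a^-1) = x*y*z^2 - x^2*z - y^2*z - z^3 + x*y + 3*z
so trace(b^-1 a b^-1 a^-1 b a b a^-2 b^-1) = trace(b^-1 a b^-1 a^-1 b a b a^-2) * trace(b) - trace(b^-1 a b^-1 a^-1 b a b a^-2 b)  (eliminate b^-1) = x^3*y^3*z^2 - 2*x^4*y^2*z - x^2*y^4*z - 2*x^2*y^2*z^3 + x^5*y + x^3*y^3 + 2*x^3*y*z^2 + x*y^3*z^2 + x*y*z^4 + 5*x^2*y^2*z - 5*x^3*y - x*y^3 - 6*x*y*z^2 + x^2*z + y^2*z + z^3 + 4*x*y - 3*z

x^3*y^3*z^2 - 2*x^4*y^2*z - x^2*y^4*z - 2*x^2*y^2*z^3 + x^5*y + x^3*y^3 + 2*x^3*y*z^2 + x*y^3*z^2 + x*y*z^4 + 5*x^2*y^2*z - 5*x^3*y - x*y^3 - 6*x*y*z^2 + x^2*z + y^2*z + z^3 + 4*x*y - 3*z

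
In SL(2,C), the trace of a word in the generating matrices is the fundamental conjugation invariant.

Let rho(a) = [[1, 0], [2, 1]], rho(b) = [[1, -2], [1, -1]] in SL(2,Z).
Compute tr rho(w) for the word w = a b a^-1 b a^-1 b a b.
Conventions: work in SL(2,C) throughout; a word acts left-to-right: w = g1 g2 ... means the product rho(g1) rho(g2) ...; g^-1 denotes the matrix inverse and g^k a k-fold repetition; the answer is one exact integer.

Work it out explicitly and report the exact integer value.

258

rho(a) = [[1, 0], [2, 1]]
... * rho(b) = [[1, -2], [1, -1]]  ->  [[1, -2], [3, -5]]
... * rho(a^-1) = [[1, 0], [-2, 1]]  ->  [[5, -2], [13, -5]]
... * rho(b) = [[1, -2], [1, -1]]  ->  [[3, -8], [8, -21]]
... * rho(a^-1) = [[1, 0], [-2, 1]]  ->  [[19, -8], [50, -21]]
... * rho(b) = [[1, -2], [1, -1]]  ->  [[11, -30], [29, -79]]
... * rho(a) = [[1, 0], [2, 1]]  ->  [[-49, -30], [-129, -79]]
... * rho(b) = [[1, -2], [1, -1]]  ->  [[-79, 128], [-208, 337]]
tr = -79 + 337 = 258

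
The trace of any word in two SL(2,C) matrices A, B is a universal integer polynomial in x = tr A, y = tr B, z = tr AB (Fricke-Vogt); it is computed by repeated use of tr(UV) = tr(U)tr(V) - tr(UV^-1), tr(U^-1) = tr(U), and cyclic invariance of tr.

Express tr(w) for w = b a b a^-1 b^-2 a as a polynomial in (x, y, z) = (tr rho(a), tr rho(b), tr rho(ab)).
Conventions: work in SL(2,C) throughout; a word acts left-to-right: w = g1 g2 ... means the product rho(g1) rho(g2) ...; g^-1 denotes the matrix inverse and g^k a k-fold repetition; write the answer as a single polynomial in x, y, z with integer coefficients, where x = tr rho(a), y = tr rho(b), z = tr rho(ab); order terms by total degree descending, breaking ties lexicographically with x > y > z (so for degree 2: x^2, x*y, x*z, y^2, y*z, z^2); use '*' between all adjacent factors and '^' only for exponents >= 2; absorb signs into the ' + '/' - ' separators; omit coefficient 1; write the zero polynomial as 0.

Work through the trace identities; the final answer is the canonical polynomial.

-x*y^2*z^2 + x^2*y*z + y^3*z + y*z^3 - 4*y*z + x

trace(a b a) = trace(a) * trace(b a) - trace(b) = x*z - y
trace(b a b a) = trace(b a) * trace(b a) - trace(1) = z^2 - 2
trace(b a b) = trace(b) * trace(a b) - trace(a) = y*z - x
trace(a b a b a) = trace(a) * trace(b a b a) - trace(b a b) = x*z^2 - y*z - x
trace(a b a b a b) = trace(b a) * trace(b a b a) - trace(b^-1 a^-1) = z^3 - 3*z
trace(b^-1 a b a b a) = trace(a b a b a) * trace(b) - trace(a b a b a b) = x*y*z^2 - y^2*z - z^3 - x*y + 3*z
trace(a b a b a^-1 b^-1) = trace(b^-1 a b a b) * trace(a) - trace(b^-1 a b a b a) = -x*y*z^2 + x^2*z + y^2*z + z^3 - 3*z
trace(b a b a^-1 b^-2 a) = trace(a b a b a^-1 b^-1) * trace(b) - trace(a b a b a^-1) = -x*y^2*z^2 + x^2*y*z + y^3*z + y*z^3 - 4*y*z + x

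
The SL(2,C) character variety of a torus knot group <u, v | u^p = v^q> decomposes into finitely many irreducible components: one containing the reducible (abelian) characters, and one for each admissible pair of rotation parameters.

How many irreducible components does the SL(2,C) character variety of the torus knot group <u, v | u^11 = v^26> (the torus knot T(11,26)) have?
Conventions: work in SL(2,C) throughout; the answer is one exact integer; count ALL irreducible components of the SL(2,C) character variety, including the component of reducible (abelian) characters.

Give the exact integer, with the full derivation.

For T(11,26): irreducibility forces the central element u^11 = v^26 to one of +I, -I.
This locks tr(u) to 2*cos(pi*alpha/11), alpha in 1..10, and tr(v) to 2*cos(pi*beta/26), beta in 1..25, on each component of irreducible characters.
u^11 = (-1)^alpha I and v^26 = (-1)^beta I must agree, so alpha and beta have equal parity.
Counting: 5 odd alphas x 13 odd betas + 5 even alphas x 12 even betas = 65 + 60 = 125.
Total: 125 irreducible-character components + 1 reducible (abelian) component = 126.

126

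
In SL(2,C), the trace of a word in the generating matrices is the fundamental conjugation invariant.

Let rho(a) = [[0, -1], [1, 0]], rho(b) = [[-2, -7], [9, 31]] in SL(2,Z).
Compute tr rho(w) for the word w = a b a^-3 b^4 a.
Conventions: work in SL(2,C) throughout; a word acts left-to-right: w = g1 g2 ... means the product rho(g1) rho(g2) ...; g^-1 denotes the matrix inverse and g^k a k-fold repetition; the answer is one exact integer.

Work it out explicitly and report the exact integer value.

rho(a) = [[0, -1], [1, 0]]
... * rho(b) = [[-2, -7], [9, 31]]  ->  [[-9, -31], [-2, -7]]
... * rho(a^-1) = [[0, 1], [-1, 0]]  ->  [[31, -9], [7, -2]]
... * rho(a^-1) = [[0, 1], [-1, 0]]  ->  [[9, 31], [2, 7]]
... * rho(a^-1) = [[0, 1], [-1, 0]]  ->  [[-31, 9], [-7, 2]]
... * rho(b) = [[-2, -7], [9, 31]]  ->  [[143, 496], [32, 111]]
... * rho(b) = [[-2, -7], [9, 31]]  ->  [[4178, 14375], [935, 3217]]
... * rho(b) = [[-2, -7], [9, 31]]  ->  [[121019, 416379], [27083, 93182]]
... * rho(b) = [[-2, -7], [9, 31]]  ->  [[3505373, 12060616], [784472, 2699061]]
... * rho(a) = [[0, -1], [1, 0]]  ->  [[12060616, -3505373], [2699061, -784472]]
tr = 12060616 + -784472 = 11276144

11276144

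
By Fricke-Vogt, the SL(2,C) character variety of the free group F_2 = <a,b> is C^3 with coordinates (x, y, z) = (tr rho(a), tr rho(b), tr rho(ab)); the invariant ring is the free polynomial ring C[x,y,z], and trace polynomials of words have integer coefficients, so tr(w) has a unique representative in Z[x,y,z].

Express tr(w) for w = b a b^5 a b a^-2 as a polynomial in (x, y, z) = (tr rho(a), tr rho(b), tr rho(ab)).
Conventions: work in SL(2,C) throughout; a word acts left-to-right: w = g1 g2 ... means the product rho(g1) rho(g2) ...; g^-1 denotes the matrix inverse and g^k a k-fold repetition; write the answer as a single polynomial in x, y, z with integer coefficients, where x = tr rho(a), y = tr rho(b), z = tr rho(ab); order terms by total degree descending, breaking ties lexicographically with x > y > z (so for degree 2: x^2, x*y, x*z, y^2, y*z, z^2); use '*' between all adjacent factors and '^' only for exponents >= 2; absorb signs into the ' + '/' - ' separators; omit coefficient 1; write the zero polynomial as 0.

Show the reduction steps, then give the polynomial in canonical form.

trace(a b a b) = trace(b a)*trace(b a) - trace(1) = z^2 - 2
apply: trace(a b a) = trace(a)*trace(b a) - trace(b) = x*z - y
trace(a b a b^2) = trace(b)*trace(a b a b) - trace(a b a) = y*z^2 - x*z - y
apply: trace(b a b a b^2) = trace(b)*trace(a b a b^2) - trace(a b a b) = y^2*z^2 - x*y*z - y^2 - z^2 + 2
trace(b a b a b^3) = trace(b)*trace(b a b a b^2) - trace(b a b a b) = y^3*z^2 - x*y^2*z - y^3 - 2*y*z^2 + x*z + 3*y
use: trace(a b^5 a b) = trace(b)*trace(b a b a b^3) - trace(b a b a b^2) = y^4*z^2 - x*y^3*z - y^4 - 3*y^2*z^2 + 2*x*y*z + 4*y^2 + z^2 - 2
use: trace(a^2) = trace(a)*trace(a) - trace(1) = x^2 - 2
apply: trace(b a^2 b) = trace(b)*trace(a^2 b) - trace(a^2) = x*y*z - x^2 - y^2 + 2
apply: trace(b a^2 b^2) = trace(b)*trace(b a^2 b) - trace(b a^2) = x*y^2*z - x^2*y - y^3 - x*z + 3*y
use: trace(b a^2 b^3) = trace(b)*trace(b a^2 b^2) - trace(b a^2 b) = x*y^3*z - x^2*y^2 - y^4 - 2*x*y*z + x^2 + 4*y^2 - 2
trace(a b^5 a) = trace(b)*trace(b a^2 b^3) - trace(b a^2 b^2) = x*y^4*z - x^2*y^3 - y^5 - 3*x*y^2*z + 2*x^2*y + 5*y^3 + x*z - 5*y
trace(b a b^5 a b) = trace(b)*trace(a b^5 a b) - trace(a b^5 a) = y^5*z^2 - 2*x*y^4*z + x^2*y^3 - 3*y^3*z^2 + 5*x*y^2*z - 2*x^2*y - y^3 + y*z^2 - x*z + 3*y
trace(a b a b a b) = trace(b a b a)*trace(b a) - trace(a b) = z^3 - 3*z
trace(b a b) = trace(b)*trace(a b) - trace(a) = y*z - x
apply: trace(a b a b a) = trace(a)*trace(b a b a) - trace(b a b) = x*z^2 - y*z - x
trace(b a b a b a b) = trace(b)*trace(a b a b a b) - trace(a b a b a) = y*z^3 - x*z^2 - 2*y*z + x
use: trace(b^2 a b a b a b) = trace(b)*trace(b a b a b a b) - trace(b a b a b a) = y^2*z^3 - x*y*z^2 - 2*y^2*z - z^3 + x*y + 3*z
use: trace(a b a b a b^4) = trace(b)*trace(b^2 a b a b a b) - trace(b^2 a b a b a) = y^3*z^3 - x*y^2*z^2 - 2*y^3*z - 2*y*z^3 + x*y^2 + x*z^2 + 5*y*z - x
apply: trace(b a b^5 a b a) = trace(b)*trace(a b a b a b^4) - trace(a b a b a b^3) = y^4*z^3 - x*y^3*z^2 - 2*y^4*z - 3*y^2*z^3 + x*y^3 + 2*x*y*z^2 + 7*y^2*z + z^3 - 2*x*y - 3*z
trace(a^-1 b a b^5 a b) = trace(b a b^5 a b)*trace(a) - trace(b a b^5 a b a) = x*y^5*z^2 - 2*x^2*y^4*z - y^4*z^3 + x^3*y^3 - 2*x*y^3*z^2 + 5*x^2*y^2*z + 2*y^4*z + 3*y^2*z^3 - 2*x^3*y - 2*x*y^3 - x*y*z^2 - x^2*z - 7*y^2*z - z^3 + 5*x*y + 3*z
trace(b a b^5 a b a^-2) = trace(a^-1 b a b^5 a b)*trace(a) - trace(a^-1 b a b^5 a b a) = x^2*y^5*z^2 - 2*x^3*y^4*z - x*y^4*z^3 + x^4*y^3 - 2*x^2*y^3*z^2 - y^5*z^2 + 5*x^3*y^2*z + 4*x*y^4*z + 3*x*y^2*z^3 - 2*x^4*y - 3*x^2*y^3 - x^2*y*z^2 + 3*y^3*z^2 - x^3*z - 12*x*y^2*z - x*z^3 + 7*x^2*y + y^3 - y*z^2 + 4*x*z - 3*y

x^2*y^5*z^2 - 2*x^3*y^4*z - x*y^4*z^3 + x^4*y^3 - 2*x^2*y^3*z^2 - y^5*z^2 + 5*x^3*y^2*z + 4*x*y^4*z + 3*x*y^2*z^3 - 2*x^4*y - 3*x^2*y^3 - x^2*y*z^2 + 3*y^3*z^2 - x^3*z - 12*x*y^2*z - x*z^3 + 7*x^2*y + y^3 - y*z^2 + 4*x*z - 3*y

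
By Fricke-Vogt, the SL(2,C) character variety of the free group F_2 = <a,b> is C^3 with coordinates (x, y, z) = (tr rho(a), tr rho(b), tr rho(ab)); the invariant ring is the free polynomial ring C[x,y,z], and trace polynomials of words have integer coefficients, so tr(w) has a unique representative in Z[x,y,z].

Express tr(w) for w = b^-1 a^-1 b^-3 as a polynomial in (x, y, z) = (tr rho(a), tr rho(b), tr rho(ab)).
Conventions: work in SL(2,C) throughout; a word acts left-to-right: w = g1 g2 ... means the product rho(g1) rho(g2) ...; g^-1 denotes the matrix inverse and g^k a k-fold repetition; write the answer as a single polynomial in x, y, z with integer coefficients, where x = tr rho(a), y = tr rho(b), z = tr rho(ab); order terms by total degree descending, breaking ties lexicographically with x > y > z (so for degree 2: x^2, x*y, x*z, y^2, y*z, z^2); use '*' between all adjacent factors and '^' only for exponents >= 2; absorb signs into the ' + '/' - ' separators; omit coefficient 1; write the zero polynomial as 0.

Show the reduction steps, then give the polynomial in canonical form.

y^3*z - x*y^2 - 2*y*z + x

trace(b^-1) = trace(b) = y
trace(b^-2) = trace(b^-1) * trace(b) - trace(1)   [inverse elimination on b] = y^2 - 2
trace(b^-1 a) = trace(a) * trace(b) - trace(a b)   [inverse elimination on b] = x*y - z
trace(b^-2 a) = trace(b^-1 a) * trace(b) - trace(b^-1 a b)   [inverse elimination on b] = x*y^2 - y*z - x
trace(a^-1 b^-2) = trace(b^-2) * trace(a) - trace(b^-2 a)   [inverse elimination on a] = y*z - x
trace(b^-3 a^-1) = trace(a^-1 b^-2) * trace(b) - trace(a^-1 b^-1)   [inverse elimination on b] = y^2*z - x*y - z
trace(b^-1 a^-1 b^-3) = trace(b^-3 a^-1) * trace(b) - trace(b^-3 a^-1 b)   [inverse elimination on b] = y^3*z - x*y^2 - 2*y*z + x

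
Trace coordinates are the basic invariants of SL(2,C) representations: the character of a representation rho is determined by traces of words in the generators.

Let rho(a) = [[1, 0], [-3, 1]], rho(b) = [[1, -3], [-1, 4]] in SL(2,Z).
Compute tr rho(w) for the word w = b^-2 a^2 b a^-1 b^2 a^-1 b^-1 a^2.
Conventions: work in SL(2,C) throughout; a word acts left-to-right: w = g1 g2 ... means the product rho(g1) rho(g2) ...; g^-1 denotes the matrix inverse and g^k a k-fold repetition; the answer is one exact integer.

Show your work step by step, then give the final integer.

rho(b^-1) = [[4, 3], [1, 1]]
... * rho(b^-1) = [[4, 3], [1, 1]]  ->  [[19, 15], [5, 4]]
... * rho(a) = [[1, 0], [-3, 1]]  ->  [[-26, 15], [-7, 4]]
... * rho(a) = [[1, 0], [-3, 1]]  ->  [[-71, 15], [-19, 4]]
... * rho(b) = [[1, -3], [-1, 4]]  ->  [[-86, 273], [-23, 73]]
... * rho(a^-1) = [[1, 0], [3, 1]]  ->  [[733, 273], [196, 73]]
... * rho(b) = [[1, -3], [-1, 4]]  ->  [[460, -1107], [123, -296]]
... * rho(b) = [[1, -3], [-1, 4]]  ->  [[1567, -5808], [419, -1553]]
... * rho(a^-1) = [[1, 0], [3, 1]]  ->  [[-15857, -5808], [-4240, -1553]]
... * rho(b^-1) = [[4, 3], [1, 1]]  ->  [[-69236, -53379], [-18513, -14273]]
... * rho(a) = [[1, 0], [-3, 1]]  ->  [[90901, -53379], [24306, -14273]]
... * rho(a) = [[1, 0], [-3, 1]]  ->  [[251038, -53379], [67125, -14273]]
tr = 251038 + -14273 = 236765

236765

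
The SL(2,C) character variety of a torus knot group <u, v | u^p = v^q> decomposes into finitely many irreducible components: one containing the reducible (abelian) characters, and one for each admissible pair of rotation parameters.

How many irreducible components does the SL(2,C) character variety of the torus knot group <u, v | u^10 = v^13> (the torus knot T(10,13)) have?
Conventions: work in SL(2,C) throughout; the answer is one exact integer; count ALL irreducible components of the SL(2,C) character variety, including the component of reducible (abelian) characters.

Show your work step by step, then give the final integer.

55

In the torus knot group T(10,13), u^10 = v^13 is central, so an irreducible representation sends it to +I or -I (Schur).
This locks tr(u) to 2*cos(pi*alpha/10), alpha in 1..9, and tr(v) to 2*cos(pi*beta/13), beta in 1..12, on each component of irreducible characters.
The two central values (-1)^alpha I and (-1)^beta I must be the same matrix, so alpha and beta share a parity.
Counting: 5 odd alphas x 6 odd betas + 4 even alphas x 6 even betas = 30 + 24 = 54.
Total: 54 irreducible-character components + 1 reducible (abelian) component = 55.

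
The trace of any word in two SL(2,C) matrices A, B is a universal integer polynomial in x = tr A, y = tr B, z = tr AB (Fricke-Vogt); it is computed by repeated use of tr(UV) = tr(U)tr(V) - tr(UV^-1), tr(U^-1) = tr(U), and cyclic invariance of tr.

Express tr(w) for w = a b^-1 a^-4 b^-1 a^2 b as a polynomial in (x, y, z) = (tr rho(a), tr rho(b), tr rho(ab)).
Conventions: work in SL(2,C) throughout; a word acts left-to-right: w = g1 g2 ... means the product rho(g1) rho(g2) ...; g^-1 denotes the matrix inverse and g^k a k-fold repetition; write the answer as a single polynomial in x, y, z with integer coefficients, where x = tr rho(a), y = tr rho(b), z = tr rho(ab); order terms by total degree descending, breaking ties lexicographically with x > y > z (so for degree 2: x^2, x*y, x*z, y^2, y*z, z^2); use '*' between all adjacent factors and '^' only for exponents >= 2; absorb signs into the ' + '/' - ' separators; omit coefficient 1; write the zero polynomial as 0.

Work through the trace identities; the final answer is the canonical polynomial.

trace(a^2 b) = trace(a)*trace(b a) - trace(b) = x*z - y
trace(a^2) = trace(a)*trace(a) - trace(1) = x^2 - 2
trace(b a^2 b) = trace(b)*trace(a^2 b) - trace(a^2) = x*y*z - x^2 - y^2 + 2
so trace(b a b a) = trace(b a)*trace(b a) - trace(1) = z^2 - 2
trace(b a b) = trace(b)*trace(a b) - trace(a) = y*z - x
trace(b a^2 b a) = trace(a)*trace(b a b a) - trace(b a b) = x*z^2 - y*z - x
reduce: trace(a^-1 b a^2 b) = trace(b a^2 b)*trace(a) - trace(b a^2 b a) = x^2*y*z - x^3 - x*y^2 - x*z^2 + y*z + 3*x
trace(a^2 b a^-2 b) = trace(a^-1 b a^2 b)*trace(a) - trace(a^-1 b a^2 b a) = x^3*y*z - x^4 - x^2*y^2 - x^2*z^2 + 4*x^2 + y^2 - 2
reduce: trace(a^-2 b^-1 a^2 b) = trace(a^2 b a^-2)*trace(b) - trace(a^2 b a^-2 b) = -x^3*y*z + x^4 + x^2*y^2 + x^2*z^2 - 4*x^2 + 2
trace(a^2 b a) = trace(a)*trace(a b a) - trace(a b) = x^2*z - x*y - z
so trace(b a^2 b a b) = trace(b)*trace(a^2 b a b) - trace(a^2 b a) = x*y*z^2 - x^2*z - y^2*z + z
so trace(b a b a b a) = trace(b a)*trace(b a b a) - trace(b^-1 a^-1) = z^3 - 3*z
reduce: trace(b a b a b) = trace(b)*trace(a b a b) - trace(a b a) = y*z^2 - x*z - y
trace(b a^2 b a b a) = trace(a)*trace(b a b a b a) - trace(b a b a b) = x*z^3 - y*z^2 - 2*x*z + y
so trace(a^2 b a b a^-1 b) = trace(b a^2 b a b)*trace(a) - trace(b a^2 b a b a) = x^2*y*z^2 - x^3*z - x*y^2*z - x*z^3 + y*z^2 + 3*x*z - y
so trace(a^-1 b^-1 a^2 b a b) = trace(a^2 b a b a^-1)*trace(b) - trace(a^2 b a b a^-1 b) = -x^2*y*z^2 + x^3*z + x*y^2*z + x*z^3 - 3*x*z - y
trace(a^-1 b^-1 a^2 b a b a^-1) = trace(a^-1 b^-1 a^2 b a b)*trace(a) - trace(a^-1 b^-1 a^2 b a b a) = -x^3*y*z^2 + x^4*z + x^2*y^2*z + x^2*z^3 - 4*x^2*z + z
so trace(a^-3 b^-1 a^2 b a b) = trace(a^-1 b^-1 a^2 b a b a^-1)*trace(a) - trace(a^-1 b^-1 a^2 b a b) = -x^4*y*z^2 + x^5*z + x^3*y^2*z + x^3*z^3 + x^2*y*z^2 - 5*x^3*z - x*y^2*z - x*z^3 + 4*x*z + y
so trace(a^-1 b^-1 a^2 b a b^-1 a^-2) = trace(a^-3 b^-1 a^2 b a)*trace(b) - trace(a^-3 b^-1 a^2 b a b) = x^4*y*z^2 - x^5*z - 2*x^3*y^2*z - x^3*z^3 + x^4*y + x^2*y^3 + 5*x^3*z + x*y^2*z + x*z^3 - 4*x^2*y - 4*x*z + y
so trace(b^-1 a^2 b a) = trace(a^2 b a)*trace(b) - trace(a^2 b a b) = x^2*y*z - x*y^2 - x*z^2 + x
trace(a^-1 b^-1 a^2 b) = trace(b^-1 a^2 b)*trace(a) - trace(b^-1 a^2 b a) = -x^2*y*z + x^3 + x*y^2 + x*z^2 - 3*x
trace(a^-1 b^-1 a^2 b a b^-1 a^-1) = trace(a^-2 b^-1 a^2 b a)*trace(b) - trace(a^-2 b^-1 a^2 b a b) = x^3*y*z^2 - x^4*z - 2*x^2*y^2*z - x^2*z^3 + x^3*y + x*y^3 + x*y*z^2 + 4*x^2*z - 3*x*y - z
trace(a b^-1 a^-4 b^-1 a^2 b) = trace(a^-1 b^-1 a^2 b a b^-1 a^-2)*trace(a) - trace(a^-1 b^-1 a^2 b a b^-1 a^-1) = x^5*y*z^2 - x^6*z - 2*x^4*y^2*z - x^4*z^3 + x^5*y + x^3*y^3 - x^3*y*z^2 + 6*x^4*z + 3*x^2*y^2*z + 2*x^2*z^3 - 5*x^3*y - x*y^3 - x*y*z^2 - 8*x^2*z + 4*x*y + z

x^5*y*z^2 - x^6*z - 2*x^4*y^2*z - x^4*z^3 + x^5*y + x^3*y^3 - x^3*y*z^2 + 6*x^4*z + 3*x^2*y^2*z + 2*x^2*z^3 - 5*x^3*y - x*y^3 - x*y*z^2 - 8*x^2*z + 4*x*y + z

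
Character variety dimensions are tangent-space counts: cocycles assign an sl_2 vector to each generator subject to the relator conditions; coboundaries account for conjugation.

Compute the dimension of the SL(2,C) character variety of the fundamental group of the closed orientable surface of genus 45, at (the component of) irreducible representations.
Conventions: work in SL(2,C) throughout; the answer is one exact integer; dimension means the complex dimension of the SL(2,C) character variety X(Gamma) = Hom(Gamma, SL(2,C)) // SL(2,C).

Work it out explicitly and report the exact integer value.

The genus-45 surface group: 2g = 90 generators, one relator prod [a_i, b_i].
Before the relator condition, cocycle space has dim 3*90 = 270.
At an irreducible rho, H^2 = coker(d_2) vanishes (Poincare duality: H^2 is dual to H^0 = invariants = 0), so d_2 is surjective onto sl_2 and dim Z^1 = 270 - 3 = 267.
dim B^1 = 3 (coboundaries, injective at irreducible rho).
dim H^1 = 267 - 3 = 264 = dim X.

264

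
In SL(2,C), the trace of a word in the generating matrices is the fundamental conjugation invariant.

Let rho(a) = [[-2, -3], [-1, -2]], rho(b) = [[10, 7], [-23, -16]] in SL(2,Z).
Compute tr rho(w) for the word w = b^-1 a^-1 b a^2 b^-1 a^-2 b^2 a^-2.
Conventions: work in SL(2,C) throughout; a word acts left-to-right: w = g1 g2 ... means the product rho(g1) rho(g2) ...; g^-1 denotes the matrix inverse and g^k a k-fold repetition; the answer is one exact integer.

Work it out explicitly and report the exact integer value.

rho(b^-1) = [[-16, -7], [23, 10]]
... * rho(a^-1) = [[-2, 3], [1, -2]]  ->  [[25, -34], [-36, 49]]
... * rho(b) = [[10, 7], [-23, -16]]  ->  [[1032, 719], [-1487, -1036]]
... * rho(a) = [[-2, -3], [-1, -2]]  ->  [[-2783, -4534], [4010, 6533]]
... * rho(a) = [[-2, -3], [-1, -2]]  ->  [[10100, 17417], [-14553, -25096]]
... * rho(b^-1) = [[-16, -7], [23, 10]]  ->  [[238991, 103470], [-344360, -149089]]
... * rho(a^-1) = [[-2, 3], [1, -2]]  ->  [[-374512, 510033], [539631, -734902]]
... * rho(a^-1) = [[-2, 3], [1, -2]]  ->  [[1259057, -2143602], [-1814164, 3088697]]
... * rho(b) = [[10, 7], [-23, -16]]  ->  [[61893416, 43111031], [-89181671, -62118300]]
... * rho(b) = [[10, 7], [-23, -16]]  ->  [[-372619553, -256522584], [536904190, 369621103]]
... * rho(a^-1) = [[-2, 3], [1, -2]]  ->  [[488716522, -604813491], [-704187277, 871470364]]
... * rho(a^-1) = [[-2, 3], [1, -2]]  ->  [[-1582246535, 2675776548], [2279844918, -3855502559]]
tr = -1582246535 + -3855502559 = -5437749094

-5437749094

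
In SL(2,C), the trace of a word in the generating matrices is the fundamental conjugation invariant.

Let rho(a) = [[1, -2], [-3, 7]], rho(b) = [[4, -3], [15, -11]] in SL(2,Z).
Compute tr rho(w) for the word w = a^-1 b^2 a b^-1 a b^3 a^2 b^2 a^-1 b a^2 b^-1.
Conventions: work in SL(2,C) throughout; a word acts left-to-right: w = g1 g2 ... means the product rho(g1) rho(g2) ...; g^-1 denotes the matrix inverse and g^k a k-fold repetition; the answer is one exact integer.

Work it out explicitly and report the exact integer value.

rho(a^-1) = [[7, 2], [3, 1]]
... * rho(b) = [[4, -3], [15, -11]]  ->  [[58, -43], [27, -20]]
... * rho(b) = [[4, -3], [15, -11]]  ->  [[-413, 299], [-192, 139]]
... * rho(a) = [[1, -2], [-3, 7]]  ->  [[-1310, 2919], [-609, 1357]]
... * rho(b^-1) = [[-11, 3], [-15, 4]]  ->  [[-29375, 7746], [-13656, 3601]]
... * rho(a) = [[1, -2], [-3, 7]]  ->  [[-52613, 112972], [-24459, 52519]]
... * rho(b) = [[4, -3], [15, -11]]  ->  [[1484128, -1084853], [689949, -504332]]
... * rho(b) = [[4, -3], [15, -11]]  ->  [[-10336283, 7480999], [-4805184, 3477805]]
... * rho(b) = [[4, -3], [15, -11]]  ->  [[70869853, -51282140], [32946339, -23840303]]
... * rho(a) = [[1, -2], [-3, 7]]  ->  [[224716273, -500714686], [104467248, -232774799]]
... * rho(a) = [[1, -2], [-3, 7]]  ->  [[1726860331, -3954435348], [802791645, -1838358089]]
... * rho(b) = [[4, -3], [15, -11]]  ->  [[-52409088896, 38318207835], [-24364204755, 17813564044]]
... * rho(b) = [[4, -3], [15, -11]]  ->  [[365136761941, -264273019497], [169746641640, -122856590219]]
... * rho(a^-1) = [[7, 2], [3, 1]]  ->  [[1763138275096, 466000504385], [819656720823, 216636693061]]
... * rho(b) = [[4, -3], [15, -11]]  ->  [[14042560666159, -10415420373523], [6528177279207, -4841973786140]]
... * rho(a) = [[1, -2], [-3, 7]]  ->  [[45288821786728, -100993063946979], [21054098637627, -46950171061394]]
... * rho(a) = [[1, -2], [-3, 7]]  ->  [[348268013627665, -797529091202309], [161904611821809, -370759394705012]]
... * rho(b^-1) = [[-11, 3], [-15, 4]]  ->  [[8131988218130320, -2145312323926241], [3780440190535281, -997323743354621]]
tr = 8131988218130320 + -997323743354621 = 7134664474775699

7134664474775699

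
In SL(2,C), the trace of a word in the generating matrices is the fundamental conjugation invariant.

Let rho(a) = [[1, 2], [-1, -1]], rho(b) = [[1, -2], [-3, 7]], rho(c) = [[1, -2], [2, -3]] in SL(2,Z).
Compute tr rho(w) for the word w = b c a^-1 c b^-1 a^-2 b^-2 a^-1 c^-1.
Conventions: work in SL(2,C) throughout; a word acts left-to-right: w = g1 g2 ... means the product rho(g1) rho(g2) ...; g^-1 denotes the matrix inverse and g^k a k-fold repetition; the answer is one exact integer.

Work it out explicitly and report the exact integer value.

rho(b) = [[1, -2], [-3, 7]]
... * rho(c) = [[1, -2], [2, -3]]  ->  [[-3, 4], [11, -15]]
... * rho(a^-1) = [[-1, -2], [1, 1]]  ->  [[7, 10], [-26, -37]]
... * rho(c) = [[1, -2], [2, -3]]  ->  [[27, -44], [-100, 163]]
... * rho(b^-1) = [[7, 2], [3, 1]]  ->  [[57, 10], [-211, -37]]
... * rho(a^-1) = [[-1, -2], [1, 1]]  ->  [[-47, -104], [174, 385]]
... * rho(a^-1) = [[-1, -2], [1, 1]]  ->  [[-57, -10], [211, 37]]
... * rho(b^-1) = [[7, 2], [3, 1]]  ->  [[-429, -124], [1588, 459]]
... * rho(b^-1) = [[7, 2], [3, 1]]  ->  [[-3375, -982], [12493, 3635]]
... * rho(a^-1) = [[-1, -2], [1, 1]]  ->  [[2393, 5768], [-8858, -21351]]
... * rho(c^-1) = [[-3, 2], [-2, 1]]  ->  [[-18715, 10554], [69276, -39067]]
tr = -18715 + -39067 = -57782

-57782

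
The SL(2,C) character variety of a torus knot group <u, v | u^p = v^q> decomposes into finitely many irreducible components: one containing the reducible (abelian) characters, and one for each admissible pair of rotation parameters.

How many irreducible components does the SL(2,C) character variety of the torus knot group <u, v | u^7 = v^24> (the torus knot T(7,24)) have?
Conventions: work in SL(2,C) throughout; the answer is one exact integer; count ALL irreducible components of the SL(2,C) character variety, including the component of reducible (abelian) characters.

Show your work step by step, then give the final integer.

70

Gamma = < u, v | u^7 = v^24 > (torus knot T(7,24)); the central element u^7 = v^24 acts as +I or -I in any irreducible SL(2,C) representation.
On an irreducible component, tr(u) is locked at 2*cos(pi*alpha/7) for some alpha in 1..6, and tr(v) at 2*cos(pi*beta/24) for some beta in 1..23.
Consistency of u^7 = (-1)^alpha I with v^24 = (-1)^beta I forces alpha = beta (mod 2).
count pairs: odd alpha (3 choices) x odd beta (12), plus even alpha (3) x even beta (11): 3*12 + 3*11 = 69.
components with irreducible characters: 69; plus the single component of reducible (abelian) characters: total 70.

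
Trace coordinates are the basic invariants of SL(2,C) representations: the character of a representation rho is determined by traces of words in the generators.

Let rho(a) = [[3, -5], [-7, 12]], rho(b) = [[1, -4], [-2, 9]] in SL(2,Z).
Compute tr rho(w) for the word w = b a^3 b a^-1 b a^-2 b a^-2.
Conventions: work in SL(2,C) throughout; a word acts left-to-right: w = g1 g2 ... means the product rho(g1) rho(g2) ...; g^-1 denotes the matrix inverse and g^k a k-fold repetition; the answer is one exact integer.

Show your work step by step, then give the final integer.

rho(b) = [[1, -4], [-2, 9]]
... * rho(a) = [[3, -5], [-7, 12]]  ->  [[31, -53], [-69, 118]]
... * rho(a) = [[3, -5], [-7, 12]]  ->  [[464, -791], [-1033, 1761]]
... * rho(a) = [[3, -5], [-7, 12]]  ->  [[6929, -11812], [-15426, 26297]]
... * rho(b) = [[1, -4], [-2, 9]]  ->  [[30553, -134024], [-68020, 298377]]
... * rho(a^-1) = [[12, 5], [7, 3]]  ->  [[-571532, -249307], [1272399, 555031]]
... * rho(b) = [[1, -4], [-2, 9]]  ->  [[-72918, 42365], [162337, -94317]]
... * rho(a^-1) = [[12, 5], [7, 3]]  ->  [[-578461, -237495], [1287825, 528734]]
... * rho(a^-1) = [[12, 5], [7, 3]]  ->  [[-8603997, -3604790], [19155038, 8025327]]
... * rho(b) = [[1, -4], [-2, 9]]  ->  [[-1394417, 1972878], [3104384, -4392209]]
... * rho(a^-1) = [[12, 5], [7, 3]]  ->  [[-2922858, -1053451], [6507145, 2345293]]
... * rho(a^-1) = [[12, 5], [7, 3]]  ->  [[-42448453, -17774643], [94502791, 39571604]]
tr = -42448453 + 39571604 = -2876849

-2876849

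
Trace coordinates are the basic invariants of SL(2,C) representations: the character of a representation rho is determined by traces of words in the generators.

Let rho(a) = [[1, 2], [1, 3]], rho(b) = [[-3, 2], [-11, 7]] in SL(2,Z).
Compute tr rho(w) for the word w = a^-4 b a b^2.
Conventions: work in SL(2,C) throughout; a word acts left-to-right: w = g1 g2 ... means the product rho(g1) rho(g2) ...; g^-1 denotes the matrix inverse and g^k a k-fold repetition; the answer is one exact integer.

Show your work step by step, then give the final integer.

-10734

rho(a^-1) = [[3, -2], [-1, 1]]
... * rho(a^-1) = [[3, -2], [-1, 1]]  ->  [[11, -8], [-4, 3]]
... * rho(a^-1) = [[3, -2], [-1, 1]]  ->  [[41, -30], [-15, 11]]
... * rho(a^-1) = [[3, -2], [-1, 1]]  ->  [[153, -112], [-56, 41]]
... * rho(b) = [[-3, 2], [-11, 7]]  ->  [[773, -478], [-283, 175]]
... * rho(a) = [[1, 2], [1, 3]]  ->  [[295, 112], [-108, -41]]
... * rho(b) = [[-3, 2], [-11, 7]]  ->  [[-2117, 1374], [775, -503]]
... * rho(b) = [[-3, 2], [-11, 7]]  ->  [[-8763, 5384], [3208, -1971]]
tr = -8763 + -1971 = -10734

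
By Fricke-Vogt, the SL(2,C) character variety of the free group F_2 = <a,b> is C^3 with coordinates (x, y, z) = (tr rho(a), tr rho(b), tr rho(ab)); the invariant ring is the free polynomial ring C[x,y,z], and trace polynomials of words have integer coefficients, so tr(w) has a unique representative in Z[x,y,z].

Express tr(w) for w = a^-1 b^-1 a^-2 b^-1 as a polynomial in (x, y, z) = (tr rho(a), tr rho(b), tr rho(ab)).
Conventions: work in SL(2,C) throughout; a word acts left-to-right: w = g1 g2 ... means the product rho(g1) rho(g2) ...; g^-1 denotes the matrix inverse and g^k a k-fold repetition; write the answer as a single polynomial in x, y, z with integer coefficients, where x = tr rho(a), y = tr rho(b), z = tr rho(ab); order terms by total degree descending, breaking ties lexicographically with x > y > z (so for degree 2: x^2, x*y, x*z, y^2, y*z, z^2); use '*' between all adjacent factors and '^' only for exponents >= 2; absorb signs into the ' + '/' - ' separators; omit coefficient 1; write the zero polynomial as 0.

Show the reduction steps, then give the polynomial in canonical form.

tr(b^-1) = tr(b) = y
tr(b^-1 a) = tr(a)*tr(b) - tr(a b)   [inverse elimination on b] = x*y - z
tr(a^-1 b^-1) = tr(b^-1)*tr(a) - tr(b^-1 a)   [inverse elimination on a] = z
tr(a^-1 b^-2) = tr(a^-1 b^-1)*tr(b) - tr(a^-1)   [inverse elimination on b] = y*z - x
tr(b^-2) = tr(b^-1)*tr(b) - tr(1)   [inverse elimination on b] = y^2 - 2
tr(b^-1 a^-2 b^-1) = tr(a^-1 b^-2)*tr(a) - tr(a^-1 b^-2 a)   [inverse elimination on a] = x*y*z - x^2 - y^2 + 2
tr(b a b a) = tr(a b)*tr(a b) - tr(1)   [split at a repeated a] = z^2 - 2
tr(a^-1 b a b) = tr(b a b)*tr(a) - tr(b a b a)   [inverse elimination on a] = x*y*z - x^2 - z^2 + 2
tr(a b^-1 a^-1 b) = tr(a^-1 b a)*tr(b) - tr(a^-1 b a b)   [inverse elimination on b] = -x*y*z + x^2 + y^2 + z^2 - 2
tr(b^-1 a b^-1 a^-1) = tr(a b^-1 a^-1)*tr(b) - tr(a b^-1 a^-1 b)   [inverse elimination on b] = x*y*z - x^2 - z^2 + 2
tr(b^-1 a b^-1) = tr(a b^-1)*tr(b) - tr(a)   [inverse elimination on b] = x*y^2 - y*z - x
tr(b^-1 a^-2 b^-1 a) = tr(b^-1 a b^-1 a^-1)*tr(a) - tr(b^-1 a b^-1)   [inverse elimination on a] = x^2*y*z - x^3 - x*y^2 - x*z^2 + y*z + 3*x
tr(a^-1 b^-1 a^-2 b^-1) = tr(b^-1 a^-2 b^-1)*tr(a) - tr(b^-1 a^-2 b^-1 a)   [inverse elimination on a] = x*z^2 - y*z - x

x*z^2 - y*z - x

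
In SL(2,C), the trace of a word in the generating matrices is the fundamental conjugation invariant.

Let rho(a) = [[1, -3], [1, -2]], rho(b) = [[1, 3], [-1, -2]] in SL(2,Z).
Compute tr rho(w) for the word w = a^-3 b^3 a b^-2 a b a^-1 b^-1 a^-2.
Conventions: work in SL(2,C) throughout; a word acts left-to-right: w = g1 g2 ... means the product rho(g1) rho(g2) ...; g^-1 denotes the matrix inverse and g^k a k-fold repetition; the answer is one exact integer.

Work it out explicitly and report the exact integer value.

rho(a^-1) = [[-2, 3], [-1, 1]]
... * rho(a^-1) = [[-2, 3], [-1, 1]]  ->  [[1, -3], [1, -2]]
... * rho(a^-1) = [[-2, 3], [-1, 1]]  ->  [[1, 0], [0, 1]]
... * rho(b) = [[1, 3], [-1, -2]]  ->  [[1, 3], [-1, -2]]
... * rho(b) = [[1, 3], [-1, -2]]  ->  [[-2, -3], [1, 1]]
... * rho(b) = [[1, 3], [-1, -2]]  ->  [[1, 0], [0, 1]]
... * rho(a) = [[1, -3], [1, -2]]  ->  [[1, -3], [1, -2]]
... * rho(b^-1) = [[-2, -3], [1, 1]]  ->  [[-5, -6], [-4, -5]]
... * rho(b^-1) = [[-2, -3], [1, 1]]  ->  [[4, 9], [3, 7]]
... * rho(a) = [[1, -3], [1, -2]]  ->  [[13, -30], [10, -23]]
... * rho(b) = [[1, 3], [-1, -2]]  ->  [[43, 99], [33, 76]]
... * rho(a^-1) = [[-2, 3], [-1, 1]]  ->  [[-185, 228], [-142, 175]]
... * rho(b^-1) = [[-2, -3], [1, 1]]  ->  [[598, 783], [459, 601]]
... * rho(a^-1) = [[-2, 3], [-1, 1]]  ->  [[-1979, 2577], [-1519, 1978]]
... * rho(a^-1) = [[-2, 3], [-1, 1]]  ->  [[1381, -3360], [1060, -2579]]
tr = 1381 + -2579 = -1198

-1198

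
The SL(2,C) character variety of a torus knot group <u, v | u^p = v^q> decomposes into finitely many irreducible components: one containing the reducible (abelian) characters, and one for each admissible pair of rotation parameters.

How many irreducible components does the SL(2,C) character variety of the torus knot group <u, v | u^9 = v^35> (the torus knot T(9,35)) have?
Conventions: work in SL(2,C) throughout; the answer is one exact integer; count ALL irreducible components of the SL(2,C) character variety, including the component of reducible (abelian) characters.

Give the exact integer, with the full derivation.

In the torus knot group T(9,35), u^9 = v^35 is central, so an irreducible representation sends it to +I or -I (Schur).
This locks tr(u) to 2*cos(pi*alpha/9), alpha in 1..8, and tr(v) to 2*cos(pi*beta/35), beta in 1..34, on each component of irreducible characters.
Consistency of u^9 = (-1)^alpha I with v^35 = (-1)^beta I forces alpha = beta (mod 2).
Enumerate parity-matched pairs: 4*17 odd-odd plus 4*17 even-even gives 136.
Total: 136 irreducible-character components + 1 reducible (abelian) component = 137.

137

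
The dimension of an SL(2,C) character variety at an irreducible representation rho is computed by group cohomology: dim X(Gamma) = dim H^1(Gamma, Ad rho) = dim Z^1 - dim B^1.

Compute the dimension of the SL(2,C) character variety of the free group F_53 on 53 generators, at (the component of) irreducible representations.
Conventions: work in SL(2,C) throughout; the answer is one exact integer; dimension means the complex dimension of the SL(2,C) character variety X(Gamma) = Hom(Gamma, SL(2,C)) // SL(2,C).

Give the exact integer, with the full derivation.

The free group F_53: 53 generators, no relators.
Z^1(Gamma, Ad rho) = (sl_2)^53: a cocycle is a free choice of one sl_2 vector per generator, so dim Z^1 = 3*53 = 159.
dim B^1 = 3: the coboundary map is injective because an irreducible image has centralizer 0 in sl_2.
dim H^1 = 159 - 3 = 156, which is dim X.

156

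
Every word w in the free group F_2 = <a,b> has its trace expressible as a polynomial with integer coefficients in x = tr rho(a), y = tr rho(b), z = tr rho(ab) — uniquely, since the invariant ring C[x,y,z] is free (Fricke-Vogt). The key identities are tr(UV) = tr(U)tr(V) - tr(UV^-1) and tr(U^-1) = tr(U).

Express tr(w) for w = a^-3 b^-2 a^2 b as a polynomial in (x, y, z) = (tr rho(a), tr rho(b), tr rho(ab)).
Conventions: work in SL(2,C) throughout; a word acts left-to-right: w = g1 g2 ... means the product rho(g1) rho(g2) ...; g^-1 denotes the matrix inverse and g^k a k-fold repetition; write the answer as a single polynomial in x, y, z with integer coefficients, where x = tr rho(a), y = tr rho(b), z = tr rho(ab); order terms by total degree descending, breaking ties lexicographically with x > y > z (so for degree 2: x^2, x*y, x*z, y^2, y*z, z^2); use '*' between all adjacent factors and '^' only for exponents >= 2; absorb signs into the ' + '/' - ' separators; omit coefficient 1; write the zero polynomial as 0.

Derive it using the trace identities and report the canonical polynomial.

trace(a^2) = trace(a) trace(a) - trace(1) = x^2 - 2
trace(b a^2) = trace(a) trace(b a) - trace(b) = x*z - y
and trace(a^2 b a) = trace(a) trace(b a^2) - trace(b a) = x^2*z - x*y - z
and trace(b a b a) = trace(b a) trace(b a) - trace(1)   [split at repeated b] = z^2 - 2
and trace(b a b) = trace(b) trace(a b) - trace(a) = y*z - x
and trace(a^2 b a b) = trace(a) trace(b a b a) - trace(b a b) = x*z^2 - y*z - x
and trace(b^-1 a^2 b a) = trace(a^2 b a) trace(b) - trace(a^2 b a b) = x^2*y*z - x*y^2 - x*z^2 + x
and trace(b^-1 a^2 b a^-1) = trace(b^-1 a^2 b) trace(a) - trace(b^-1 a^2 b a) = -x^2*y*z + x^3 + x*y^2 + x*z^2 - 3*x
next, trace(a^2 b a^-2 b^-1) = trace(b^-1 a^2 b a^-1) trace(a) - trace(b^-1 a^2 b) = -x^3*y*z + x^4 + x^2*y^2 + x^2*z^2 - 4*x^2 + 2
trace(a^-1 b^-2 a^2 b a^-1) = trace(a^2 b a^-2 b^-1) trace(b) - trace(a^2 b a^-2) = -x^3*y^2*z + x^4*y + x^2*y^3 + x^2*y*z^2 - 4*x^2*y + y
trace(b^-1 a^2) = trace(a^2) trace(b) - trace(a^2 b) = x^2*y - x*z - y
trace(b^-2 a^2 b a) = trace(a^2 b a b^-1) trace(b) - trace(a^2 b a) = x^2*y^2*z - x*y^3 - x*y*z^2 - x^2*z + 2*x*y + z
trace(a^-1 b^-2 a^2 b) = trace(b^-2 a^2 b) trace(a) - trace(b^-2 a^2 b a) = -x^2*y^2*z + x^3*y + x*y^3 + x*y*z^2 - 3*x*y - z
next, trace(a^-3 b^-2 a^2 b) = trace(a^-1 b^-2 a^2 b a^-1) trace(a) - trace(a^-1 b^-2 a^2 b) = -x^4*y^2*z + x^5*y + x^3*y^3 + x^3*y*z^2 + x^2*y^2*z - 5*x^3*y - x*y^3 - x*y*z^2 + 4*x*y + z

-x^4*y^2*z + x^5*y + x^3*y^3 + x^3*y*z^2 + x^2*y^2*z - 5*x^3*y - x*y^3 - x*y*z^2 + 4*x*y + z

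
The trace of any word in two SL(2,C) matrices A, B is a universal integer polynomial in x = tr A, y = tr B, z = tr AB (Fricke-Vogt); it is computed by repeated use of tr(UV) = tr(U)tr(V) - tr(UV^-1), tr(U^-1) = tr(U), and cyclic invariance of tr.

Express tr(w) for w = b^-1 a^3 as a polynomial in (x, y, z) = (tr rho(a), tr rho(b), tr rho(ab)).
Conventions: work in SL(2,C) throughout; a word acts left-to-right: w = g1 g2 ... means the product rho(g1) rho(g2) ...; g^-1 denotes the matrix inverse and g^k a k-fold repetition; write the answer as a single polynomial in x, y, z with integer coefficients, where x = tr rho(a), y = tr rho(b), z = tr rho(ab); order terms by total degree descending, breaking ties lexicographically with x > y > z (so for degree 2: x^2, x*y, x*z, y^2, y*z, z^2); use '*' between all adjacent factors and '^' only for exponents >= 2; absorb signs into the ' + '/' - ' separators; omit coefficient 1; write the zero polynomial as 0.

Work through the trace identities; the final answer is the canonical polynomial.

x^3*y - x^2*z - 2*x*y + z

tr(a^2) = tr(a) * tr(a) - tr(1) = x^2 - 2
tr(a^3) = tr(a) * tr(a^2) - tr(a) = x^3 - 3*x
tr(b a^2) = tr(a) * tr(b a) - tr(b) = x*z - y
tr(a^3 b) = tr(a) * tr(b a^2) - tr(b a) = x^2*z - x*y - z
and tr(b^-1 a^3) = tr(a^3) * tr(b) - tr(a^3 b) = x^3*y - x^2*z - 2*x*y + z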